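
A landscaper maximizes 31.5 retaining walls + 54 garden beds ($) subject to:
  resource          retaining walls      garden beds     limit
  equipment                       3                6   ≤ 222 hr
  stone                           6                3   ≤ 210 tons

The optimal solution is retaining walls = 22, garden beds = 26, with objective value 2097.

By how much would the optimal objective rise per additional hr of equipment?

Both equipment and stone are binding at x*.
Dual feasibility on the basic columns requires 3·y_equipment + 6·y_stone = 31.5, 6·y_equipment + 3·y_stone = 54.
This yields shadow prices y_equipment = 8.5, y_stone = 1.
Shadow price of equipment = 8.5.

8.5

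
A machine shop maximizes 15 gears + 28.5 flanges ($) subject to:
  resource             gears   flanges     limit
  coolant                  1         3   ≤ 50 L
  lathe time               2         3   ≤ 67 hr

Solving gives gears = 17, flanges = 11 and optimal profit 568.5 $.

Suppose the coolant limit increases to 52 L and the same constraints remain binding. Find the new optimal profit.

576.5

At the optimum: coolant uses 50 of 50 (binding); lathe time uses 67 of 67 (binding).
Dual feasibility on the basic columns requires 1·y_coolant + 2·y_lathe time = 15, 3·y_coolant + 3·y_lathe time = 28.5.
→ y_coolant = 4 and y_lathe time = 5.5.
Δz = y_coolant·Δb = 4 × (2) = 8, so new z* = 568.5 + 8 = 576.5.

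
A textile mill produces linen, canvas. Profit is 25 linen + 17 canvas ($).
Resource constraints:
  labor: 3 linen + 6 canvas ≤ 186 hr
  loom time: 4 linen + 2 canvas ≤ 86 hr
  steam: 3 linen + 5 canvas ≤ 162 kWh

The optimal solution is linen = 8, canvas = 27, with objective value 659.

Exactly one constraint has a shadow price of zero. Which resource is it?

steam

labor: 186/186 (binding)
loom time: 86/86 (binding)
steam: 159/162 (slack 3)
By complementary slackness, a constraint with positive slack has shadow price 0 → steam.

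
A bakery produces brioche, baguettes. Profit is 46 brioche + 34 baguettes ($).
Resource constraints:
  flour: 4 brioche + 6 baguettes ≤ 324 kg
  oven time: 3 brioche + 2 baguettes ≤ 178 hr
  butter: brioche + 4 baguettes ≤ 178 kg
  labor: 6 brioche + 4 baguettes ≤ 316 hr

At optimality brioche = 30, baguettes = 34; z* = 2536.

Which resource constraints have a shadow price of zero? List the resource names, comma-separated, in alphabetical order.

butter, oven time

flour: 324/324 (binding)
oven time: 158/178 (slack 20)
butter: 166/178 (slack 12)
labor: 316/316 (binding)
By complementary slackness, a constraint with positive slack has shadow price 0 → butter, oven time.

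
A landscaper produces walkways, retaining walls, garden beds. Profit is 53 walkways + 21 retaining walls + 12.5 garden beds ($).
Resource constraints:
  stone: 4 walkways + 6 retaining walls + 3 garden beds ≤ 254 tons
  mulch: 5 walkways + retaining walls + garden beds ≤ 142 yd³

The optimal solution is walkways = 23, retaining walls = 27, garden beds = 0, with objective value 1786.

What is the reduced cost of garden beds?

At the optimum: stone uses 254 of 254 (binding); mulch uses 142 of 142 (binding).
From A_Bᵀ y = c: 4·y_stone + 5·y_mulch = 53; 6·y_stone + 1·y_mulch = 21.
This yields shadow prices y_stone = 2, y_mulch = 9.
Reduced cost of garden beds: c₃ − yᵀa₃ = 12.5 − (2·3 + 9·1) = 12.5 − 15 = -2.5.

-2.5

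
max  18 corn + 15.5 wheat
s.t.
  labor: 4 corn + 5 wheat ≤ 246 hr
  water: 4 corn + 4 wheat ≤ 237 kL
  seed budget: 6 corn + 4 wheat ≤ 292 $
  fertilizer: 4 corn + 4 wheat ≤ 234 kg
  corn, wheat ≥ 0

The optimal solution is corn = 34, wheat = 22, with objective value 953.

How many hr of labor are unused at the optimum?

labor used = 4·34 + 5·22 = 246; slack = 246 − 246 = 0.

0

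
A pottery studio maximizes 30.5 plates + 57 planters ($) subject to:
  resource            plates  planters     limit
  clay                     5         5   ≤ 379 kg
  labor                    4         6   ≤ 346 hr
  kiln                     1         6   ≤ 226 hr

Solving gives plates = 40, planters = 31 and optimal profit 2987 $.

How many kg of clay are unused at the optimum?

24

clay used = 5·40 + 5·31 = 355; slack = 379 − 355 = 24.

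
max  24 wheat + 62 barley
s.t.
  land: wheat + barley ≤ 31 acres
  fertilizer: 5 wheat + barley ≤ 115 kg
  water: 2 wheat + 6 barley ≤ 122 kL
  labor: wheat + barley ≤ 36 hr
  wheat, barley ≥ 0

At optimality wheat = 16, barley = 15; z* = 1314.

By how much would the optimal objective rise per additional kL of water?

9.5

At the optimum: land uses 31 of 31 (binding); fertilizer uses 95 of 115 (slack = 20); water uses 122 of 122 (binding); labor uses 31 of 36 (slack = 5).
By complementary slackness, y = 0 for the non-binding constraints.
Dual feasibility on the basic columns requires 1·y_land + 2·y_water = 24, 1·y_land + 6·y_water = 62.
Solving: y_land = 5, y_water = 9.5.
Shadow price of water = 9.5.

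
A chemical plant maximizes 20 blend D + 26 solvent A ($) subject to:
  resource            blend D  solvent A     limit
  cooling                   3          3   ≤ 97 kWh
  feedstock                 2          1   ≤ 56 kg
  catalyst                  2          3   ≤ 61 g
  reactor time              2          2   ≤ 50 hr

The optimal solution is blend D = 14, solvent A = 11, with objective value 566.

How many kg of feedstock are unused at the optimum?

17

feedstock used = 2·14 + 1·11 = 39; slack = 56 − 39 = 17.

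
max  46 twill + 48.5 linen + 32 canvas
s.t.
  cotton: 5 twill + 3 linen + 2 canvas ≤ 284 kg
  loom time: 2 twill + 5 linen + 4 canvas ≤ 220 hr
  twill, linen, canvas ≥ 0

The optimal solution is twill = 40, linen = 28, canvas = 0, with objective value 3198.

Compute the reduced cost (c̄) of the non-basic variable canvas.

-4

Check each constraint at x*: cotton 284/284 (tight); loom time 220/220 (tight).
Dual feasibility on the basic columns requires 5·y_cotton + 2·y_loom time = 46, 3·y_cotton + 5·y_loom time = 48.5.
→ y_cotton = 7 and y_loom time = 5.5.
Reduced cost of canvas: c₃ − yᵀa₃ = 32 − (7·2 + 5.5·4) = 32 − 36 = -4.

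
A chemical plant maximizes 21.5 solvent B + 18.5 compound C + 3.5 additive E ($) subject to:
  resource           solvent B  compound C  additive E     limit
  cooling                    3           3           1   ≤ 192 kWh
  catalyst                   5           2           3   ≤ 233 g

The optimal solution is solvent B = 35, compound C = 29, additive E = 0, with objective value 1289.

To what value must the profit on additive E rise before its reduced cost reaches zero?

8.5

Both cooling and catalyst are binding at x*.
From A_Bᵀ y = c: 3·y_cooling + 5·y_catalyst = 21.5; 3·y_cooling + 2·y_catalyst = 18.5.
→ y_cooling = 5.5 and y_catalyst = 1.
additive E enters the basis when its profit ≥ yᵀa₃ = 5.5·1 + 1·3 = 8.5.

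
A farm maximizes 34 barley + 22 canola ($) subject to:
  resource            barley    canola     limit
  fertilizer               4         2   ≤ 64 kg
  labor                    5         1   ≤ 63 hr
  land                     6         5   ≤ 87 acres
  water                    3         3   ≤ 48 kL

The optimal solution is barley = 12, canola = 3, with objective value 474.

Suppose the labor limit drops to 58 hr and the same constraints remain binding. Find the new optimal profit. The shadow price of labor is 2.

Δb = -5, so new z* = 474 + (2)·(-5) = 474 − 10 = 464.

464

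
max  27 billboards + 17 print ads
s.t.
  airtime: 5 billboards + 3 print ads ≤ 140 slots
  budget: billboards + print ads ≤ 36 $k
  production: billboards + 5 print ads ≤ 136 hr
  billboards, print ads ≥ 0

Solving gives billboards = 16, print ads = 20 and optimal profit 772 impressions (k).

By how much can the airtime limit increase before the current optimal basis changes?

40

Binding constraints: airtime, budget. The basis is B = [[5,3],[1,1]] with det 2.
Per unit increase in airtime, x* moves by d = (0.5, -0.5).
The basis stays optimal until print ads reaches 0; allowable increase = 40 slots.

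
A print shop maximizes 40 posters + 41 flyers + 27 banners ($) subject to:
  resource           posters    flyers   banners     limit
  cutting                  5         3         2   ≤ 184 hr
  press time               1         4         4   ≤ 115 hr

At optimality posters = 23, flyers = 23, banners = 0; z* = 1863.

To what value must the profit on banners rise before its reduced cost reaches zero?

At the optimum: cutting uses 184 of 184 (binding); press time uses 115 of 115 (binding).
Dual feasibility on the basic columns requires 5·y_cutting + 1·y_press time = 40, 3·y_cutting + 4·y_press time = 41.
→ y_cutting = 7 and y_press time = 5.
banners enters the basis when its profit ≥ yᵀa₃ = 7·2 + 5·4 = 34.

34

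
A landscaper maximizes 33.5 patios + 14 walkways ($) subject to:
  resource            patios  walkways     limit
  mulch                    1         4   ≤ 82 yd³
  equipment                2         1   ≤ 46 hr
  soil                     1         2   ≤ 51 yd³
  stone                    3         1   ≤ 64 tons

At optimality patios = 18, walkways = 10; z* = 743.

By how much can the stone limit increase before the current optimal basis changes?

Binding constraints: equipment, stone. The basis is B = [[2,1],[3,1]] with det -1.
Per unit increase in stone, x* moves by d = (1, -2).
The basis stays optimal until walkways reaches 0; allowable increase = 5 tons.

5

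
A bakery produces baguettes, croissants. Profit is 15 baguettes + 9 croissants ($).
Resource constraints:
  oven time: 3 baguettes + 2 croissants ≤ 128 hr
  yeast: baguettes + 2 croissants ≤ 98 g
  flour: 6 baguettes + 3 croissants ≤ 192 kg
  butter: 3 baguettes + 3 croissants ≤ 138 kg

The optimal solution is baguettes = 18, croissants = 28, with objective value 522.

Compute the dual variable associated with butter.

At the optimum: oven time uses 110 of 128 (slack = 18); yeast uses 74 of 98 (slack = 24); flour uses 192 of 192 (binding); butter uses 138 of 138 (binding).
By complementary slackness, y = 0 for the non-binding constraints.
From A_Bᵀ y = c: 6·y_flour + 3·y_butter = 15; 3·y_flour + 3·y_butter = 9.
→ y_flour = 2 and y_butter = 1.
Shadow price of butter = 1.

1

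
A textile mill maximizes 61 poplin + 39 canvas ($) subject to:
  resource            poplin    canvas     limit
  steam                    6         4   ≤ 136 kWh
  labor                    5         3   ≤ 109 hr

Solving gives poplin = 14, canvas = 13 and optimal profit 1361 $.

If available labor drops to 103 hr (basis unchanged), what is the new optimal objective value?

At the optimum: steam uses 136 of 136 (binding); labor uses 109 of 109 (binding).
Dual feasibility on the basic columns requires 6·y_steam + 5·y_labor = 61, 4·y_steam + 3·y_labor = 39.
Solving: y_steam = 6, y_labor = 5.
Δz = y_labor·Δb = 5 × (-6) = -30, so new z* = 1361 − 30 = 1331.

1331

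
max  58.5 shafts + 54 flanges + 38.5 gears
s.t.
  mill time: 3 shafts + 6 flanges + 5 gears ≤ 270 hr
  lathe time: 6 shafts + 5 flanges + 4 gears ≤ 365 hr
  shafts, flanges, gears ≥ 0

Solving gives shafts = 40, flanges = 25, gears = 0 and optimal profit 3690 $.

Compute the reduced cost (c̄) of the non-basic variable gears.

-5

At the optimum: mill time uses 270 of 270 (binding); lathe time uses 365 of 365 (binding).
From A_Bᵀ y = c: 3·y_mill time + 6·y_lathe time = 58.5; 6·y_mill time + 5·y_lathe time = 54.
Solving: y_mill time = 1.5, y_lathe time = 9.
Reduced cost of gears: c₃ − yᵀa₃ = 38.5 − (1.5·5 + 9·4) = 38.5 − 43.5 = -5.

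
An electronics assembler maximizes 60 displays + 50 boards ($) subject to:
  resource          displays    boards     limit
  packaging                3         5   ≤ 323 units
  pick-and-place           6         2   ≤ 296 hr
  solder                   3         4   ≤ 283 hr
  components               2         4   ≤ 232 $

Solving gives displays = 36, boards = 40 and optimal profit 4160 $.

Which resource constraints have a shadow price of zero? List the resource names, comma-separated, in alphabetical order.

packaging: 308/323 (slack 15)
pick-and-place: 296/296 (binding)
solder: 268/283 (slack 15)
components: 232/232 (binding)
By complementary slackness, a constraint with positive slack has shadow price 0 → packaging, solder.

packaging, solder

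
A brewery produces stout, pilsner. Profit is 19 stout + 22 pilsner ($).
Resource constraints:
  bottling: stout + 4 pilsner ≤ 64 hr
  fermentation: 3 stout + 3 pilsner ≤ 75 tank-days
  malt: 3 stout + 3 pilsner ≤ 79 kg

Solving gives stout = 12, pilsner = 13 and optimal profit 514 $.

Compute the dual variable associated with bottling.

1

At the optimum: bottling uses 64 of 64 (binding); fermentation uses 75 of 75 (binding); malt uses 75 of 79 (slack = 4).
Slack constraints have shadow price 0 (complementary slackness).
Dual feasibility on the basic columns requires 1·y_bottling + 3·y_fermentation = 19, 4·y_bottling + 3·y_fermentation = 22.
This yields shadow prices y_bottling = 1, y_fermentation = 6.
Shadow price of bottling = 1.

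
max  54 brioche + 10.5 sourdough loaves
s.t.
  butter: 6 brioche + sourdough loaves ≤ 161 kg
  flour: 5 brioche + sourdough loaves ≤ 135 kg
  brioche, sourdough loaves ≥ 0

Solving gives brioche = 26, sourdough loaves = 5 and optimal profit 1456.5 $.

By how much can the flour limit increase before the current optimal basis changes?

Binding constraints: butter, flour. The basis is B = [[6,1],[5,1]] with det 1.
Per unit increase in flour, x* moves by d = (-1, 6).
The basis stays optimal until brioche reaches 0; allowable increase = 26 kg.

26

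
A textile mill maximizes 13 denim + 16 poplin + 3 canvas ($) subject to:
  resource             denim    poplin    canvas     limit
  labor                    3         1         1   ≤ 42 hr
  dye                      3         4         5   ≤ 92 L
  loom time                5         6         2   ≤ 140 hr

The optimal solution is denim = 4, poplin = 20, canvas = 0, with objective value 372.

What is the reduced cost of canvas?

-6

At the optimum: labor uses 32 of 42 (slack = 10); dye uses 92 of 92 (binding); loom time uses 140 of 140 (binding).
Slack constraints have shadow price 0 (complementary slackness).
From A_Bᵀ y = c: 3·y_dye + 5·y_loom time = 13; 4·y_dye + 6·y_loom time = 16.
→ y_dye = 1 and y_loom time = 2.
Reduced cost of canvas: c₃ − yᵀa₃ = 3 − (1·5 + 2·2) = 3 − 9 = -6.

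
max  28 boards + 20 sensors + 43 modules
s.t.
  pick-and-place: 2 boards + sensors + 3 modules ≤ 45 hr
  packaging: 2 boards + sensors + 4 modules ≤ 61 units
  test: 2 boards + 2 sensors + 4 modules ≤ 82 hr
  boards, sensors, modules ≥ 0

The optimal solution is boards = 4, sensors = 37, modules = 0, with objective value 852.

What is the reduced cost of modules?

Check each constraint at x*: pick-and-place 45/45 (tight); packaging 45/61 (slack 16); test 82/82 (tight).
By complementary slackness, y = 0 for the non-binding constraint.
Dual feasibility on the basic columns requires 2·y_pick-and-place + 2·y_test = 28, 1·y_pick-and-place + 2·y_test = 20.
→ y_pick-and-place = 8 and y_test = 6.
Reduced cost of modules: c₃ − yᵀa₃ = 43 − (8·3 + 6·4) = 43 − 48 = -5.

-5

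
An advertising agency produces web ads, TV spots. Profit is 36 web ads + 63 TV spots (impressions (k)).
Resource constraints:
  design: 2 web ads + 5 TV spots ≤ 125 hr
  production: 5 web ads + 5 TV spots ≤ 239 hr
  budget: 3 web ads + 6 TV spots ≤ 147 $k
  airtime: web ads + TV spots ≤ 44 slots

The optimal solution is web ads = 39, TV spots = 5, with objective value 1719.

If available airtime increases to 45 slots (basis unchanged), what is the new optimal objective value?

1728

Check each constraint at x*: design 103/125 (slack 22); production 220/239 (slack 19); budget 147/147 (tight); airtime 44/44 (tight).
Slack constraints have shadow price 0 (complementary slackness).
Dual feasibility on the basic columns requires 3·y_budget + 1·y_airtime = 36, 6·y_budget + 1·y_airtime = 63.
This yields shadow prices y_budget = 9, y_airtime = 9.
Δz = y_airtime·Δb = 9 × (1) = 9, so new z* = 1719 + 9 = 1728.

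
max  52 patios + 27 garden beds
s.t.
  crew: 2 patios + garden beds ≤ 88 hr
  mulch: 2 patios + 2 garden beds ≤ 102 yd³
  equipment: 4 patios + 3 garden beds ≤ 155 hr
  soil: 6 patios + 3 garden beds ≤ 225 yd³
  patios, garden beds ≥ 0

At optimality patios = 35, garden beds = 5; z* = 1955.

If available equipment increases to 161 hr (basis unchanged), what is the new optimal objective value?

Binding: equipment and soil. Non-binding: crew (13 unused), mulch (22 unused).
Since crew, mulch are not tight, their duals are 0.
The binding rows give the dual system: 4·y_equipment + 6·y_soil = 52 and 3·y_equipment + 3·y_soil = 27.
This yields shadow prices y_equipment = 1, y_soil = 8.
Δz = y_equipment·Δb = 1 × (6) = 6, so new z* = 1955 + 6 = 1961.

1961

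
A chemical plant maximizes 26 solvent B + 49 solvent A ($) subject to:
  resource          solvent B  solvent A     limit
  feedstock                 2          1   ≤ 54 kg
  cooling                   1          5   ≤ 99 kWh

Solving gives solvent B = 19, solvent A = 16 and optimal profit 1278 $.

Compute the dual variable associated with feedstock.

Check each constraint at x*: feedstock 54/54 (tight); cooling 99/99 (tight).
Dual feasibility on the basic columns requires 2·y_feedstock + 1·y_cooling = 26, 1·y_feedstock + 5·y_cooling = 49.
→ y_feedstock = 9 and y_cooling = 8.
Shadow price of feedstock = 9.

9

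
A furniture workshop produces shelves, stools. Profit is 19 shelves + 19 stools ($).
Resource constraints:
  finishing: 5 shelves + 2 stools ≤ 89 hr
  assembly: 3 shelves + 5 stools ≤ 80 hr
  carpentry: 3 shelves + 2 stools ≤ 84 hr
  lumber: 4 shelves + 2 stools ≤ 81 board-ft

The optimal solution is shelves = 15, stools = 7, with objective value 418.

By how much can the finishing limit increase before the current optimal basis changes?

Binding constraints: finishing, assembly. The basis is B = [[5,2],[3,5]] with det 19.
Per unit increase in finishing, x* moves by d = (0.2632, -0.1579).
The basis stays optimal until lumber becomes binding; allowable increase = 9.5 hr.

9.5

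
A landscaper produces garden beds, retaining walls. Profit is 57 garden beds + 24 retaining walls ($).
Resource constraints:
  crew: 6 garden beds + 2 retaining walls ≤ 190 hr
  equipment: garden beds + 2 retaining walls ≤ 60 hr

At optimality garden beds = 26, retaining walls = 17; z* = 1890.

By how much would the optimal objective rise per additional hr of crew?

9

Check each constraint at x*: crew 190/190 (tight); equipment 60/60 (tight).
The binding rows give the dual system: 6·y_crew + 1·y_equipment = 57 and 2·y_crew + 2·y_equipment = 24.
This yields shadow prices y_crew = 9, y_equipment = 3.
Shadow price of crew = 9.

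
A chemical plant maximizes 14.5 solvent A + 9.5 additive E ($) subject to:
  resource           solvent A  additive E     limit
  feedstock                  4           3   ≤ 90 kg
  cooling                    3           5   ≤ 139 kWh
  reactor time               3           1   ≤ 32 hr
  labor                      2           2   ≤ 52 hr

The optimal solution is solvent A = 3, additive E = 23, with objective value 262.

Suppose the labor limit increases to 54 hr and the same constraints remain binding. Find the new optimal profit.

269

Binding: reactor time and labor. Non-binding: feedstock (9 unused), cooling (15 unused).
By complementary slackness, y = 0 for the non-binding constraints.
Dual feasibility on the basic columns requires 3·y_reactor time + 2·y_labor = 14.5, 1·y_reactor time + 2·y_labor = 9.5.
Solving: y_reactor time = 2.5, y_labor = 3.5.
Δz = y_labor·Δb = 3.5 × (2) = 7, so new z* = 262 + 7 = 269.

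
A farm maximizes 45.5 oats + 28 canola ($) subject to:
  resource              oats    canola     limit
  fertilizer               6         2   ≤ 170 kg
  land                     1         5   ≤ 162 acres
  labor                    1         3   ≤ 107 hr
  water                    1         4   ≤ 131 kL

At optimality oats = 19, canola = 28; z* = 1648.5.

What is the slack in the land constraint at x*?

land used = 1·19 + 5·28 = 159; slack = 162 − 159 = 3.

3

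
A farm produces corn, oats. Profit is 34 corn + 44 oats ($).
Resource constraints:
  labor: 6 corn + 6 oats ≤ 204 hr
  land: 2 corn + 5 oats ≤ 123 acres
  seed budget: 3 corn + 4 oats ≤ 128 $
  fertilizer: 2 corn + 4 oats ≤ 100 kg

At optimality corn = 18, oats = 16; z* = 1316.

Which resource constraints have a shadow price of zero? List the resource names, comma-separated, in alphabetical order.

land, seed budget

labor: 204/204 (binding)
land: 116/123 (slack 7)
seed budget: 118/128 (slack 10)
fertilizer: 100/100 (binding)
By complementary slackness, a constraint with positive slack has shadow price 0 → land, seed budget.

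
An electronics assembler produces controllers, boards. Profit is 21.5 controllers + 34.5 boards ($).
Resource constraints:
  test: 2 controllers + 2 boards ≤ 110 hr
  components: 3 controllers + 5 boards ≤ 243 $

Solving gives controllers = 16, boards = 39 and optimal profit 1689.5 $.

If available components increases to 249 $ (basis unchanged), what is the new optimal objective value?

Check each constraint at x*: test 110/110 (tight); components 243/243 (tight).
From A_Bᵀ y = c: 2·y_test + 3·y_components = 21.5; 2·y_test + 5·y_components = 34.5.
→ y_test = 1 and y_components = 6.5.
Δz = y_components·Δb = 6.5 × (6) = 39, so new z* = 1689.5 + 39 = 1728.5.

1728.5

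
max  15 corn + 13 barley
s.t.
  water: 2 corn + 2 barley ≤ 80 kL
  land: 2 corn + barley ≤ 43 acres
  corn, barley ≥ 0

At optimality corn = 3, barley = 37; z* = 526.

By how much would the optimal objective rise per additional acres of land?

2

At the optimum: water uses 80 of 80 (binding); land uses 43 of 43 (binding).
Dual feasibility on the basic columns requires 2·y_water + 2·y_land = 15, 2·y_water + 1·y_land = 13.
This yields shadow prices y_water = 5.5, y_land = 2.
Shadow price of land = 2.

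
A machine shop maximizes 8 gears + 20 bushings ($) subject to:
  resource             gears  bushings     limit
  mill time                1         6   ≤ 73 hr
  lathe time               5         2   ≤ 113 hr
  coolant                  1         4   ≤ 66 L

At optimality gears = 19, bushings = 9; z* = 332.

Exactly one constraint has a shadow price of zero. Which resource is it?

coolant

mill time: 73/73 (binding)
lathe time: 113/113 (binding)
coolant: 55/66 (slack 11)
By complementary slackness, a constraint with positive slack has shadow price 0 → coolant.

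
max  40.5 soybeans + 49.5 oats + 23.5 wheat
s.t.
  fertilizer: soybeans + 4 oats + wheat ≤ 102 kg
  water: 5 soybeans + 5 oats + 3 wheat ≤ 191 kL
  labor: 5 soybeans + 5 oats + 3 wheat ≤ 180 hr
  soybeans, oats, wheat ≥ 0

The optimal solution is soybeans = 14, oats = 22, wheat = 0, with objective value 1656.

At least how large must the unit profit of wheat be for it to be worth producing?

Binding: fertilizer and labor. Non-binding: water (11 unused).
Since water is not tight, its dual is 0.
The binding rows give the dual system: 1·y_fertilizer + 5·y_labor = 40.5 and 4·y_fertilizer + 5·y_labor = 49.5.
Solving: y_fertilizer = 3, y_labor = 7.5.
wheat enters the basis when its profit ≥ yᵀa₃ = 3·1 + 7.5·3 = 25.5.

25.5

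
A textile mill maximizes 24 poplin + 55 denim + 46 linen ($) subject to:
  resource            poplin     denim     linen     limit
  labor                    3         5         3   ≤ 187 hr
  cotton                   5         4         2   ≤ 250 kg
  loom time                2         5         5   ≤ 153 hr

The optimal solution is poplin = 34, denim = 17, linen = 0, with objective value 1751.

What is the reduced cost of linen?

Binding: labor and loom time. Non-binding: cotton (12 unused).
Slack constraints have shadow price 0 (complementary slackness).
Dual feasibility on the basic columns requires 3·y_labor + 2·y_loom time = 24, 5·y_labor + 5·y_loom time = 55.
Solving: y_labor = 2, y_loom time = 9.
Reduced cost of linen: c₃ − yᵀa₃ = 46 − (2·3 + 9·5) = 46 − 51 = -5.

-5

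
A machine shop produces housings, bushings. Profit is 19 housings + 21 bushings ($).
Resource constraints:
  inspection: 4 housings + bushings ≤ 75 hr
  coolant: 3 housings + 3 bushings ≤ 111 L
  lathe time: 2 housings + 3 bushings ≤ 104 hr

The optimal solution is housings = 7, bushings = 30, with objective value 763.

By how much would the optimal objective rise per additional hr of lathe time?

At the optimum: inspection uses 58 of 75 (slack = 17); coolant uses 111 of 111 (binding); lathe time uses 104 of 104 (binding).
Slack constraints have shadow price 0 (complementary slackness).
The binding rows give the dual system: 3·y_coolant + 2·y_lathe time = 19 and 3·y_coolant + 3·y_lathe time = 21.
This yields shadow prices y_coolant = 5, y_lathe time = 2.
Shadow price of lathe time = 2.

2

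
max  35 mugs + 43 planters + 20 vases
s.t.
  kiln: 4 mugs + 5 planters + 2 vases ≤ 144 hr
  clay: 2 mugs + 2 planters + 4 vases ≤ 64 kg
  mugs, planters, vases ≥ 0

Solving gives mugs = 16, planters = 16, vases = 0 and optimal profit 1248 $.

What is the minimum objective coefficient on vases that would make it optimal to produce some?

Both kiln and clay are binding at x*.
From A_Bᵀ y = c: 4·y_kiln + 2·y_clay = 35; 5·y_kiln + 2·y_clay = 43.
Solving: y_kiln = 8, y_clay = 1.5.
vases enters the basis when its profit ≥ yᵀa₃ = 8·2 + 1.5·4 = 22.

22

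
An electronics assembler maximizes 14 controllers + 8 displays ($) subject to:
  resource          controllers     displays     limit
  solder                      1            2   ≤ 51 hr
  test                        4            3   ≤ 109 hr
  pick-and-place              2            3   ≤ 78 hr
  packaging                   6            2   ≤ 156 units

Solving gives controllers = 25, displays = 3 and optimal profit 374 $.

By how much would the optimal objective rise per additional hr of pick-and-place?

Check each constraint at x*: solder 31/51 (slack 20); test 109/109 (tight); pick-and-place 59/78 (slack 19); packaging 156/156 (tight).
Since solder, pick-and-place are not tight, their duals are 0.
From A_Bᵀ y = c: 4·y_test + 6·y_packaging = 14; 3·y_test + 2·y_packaging = 8.
Solving: y_test = 2, y_packaging = 1.
Shadow price of pick-and-place = 0.

0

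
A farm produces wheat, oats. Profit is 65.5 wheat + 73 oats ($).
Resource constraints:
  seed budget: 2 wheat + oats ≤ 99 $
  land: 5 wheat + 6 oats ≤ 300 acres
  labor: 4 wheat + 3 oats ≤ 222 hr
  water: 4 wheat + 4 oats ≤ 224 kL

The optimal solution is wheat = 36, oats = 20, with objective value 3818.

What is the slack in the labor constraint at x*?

18

labor used = 4·36 + 3·20 = 204; slack = 222 − 204 = 18.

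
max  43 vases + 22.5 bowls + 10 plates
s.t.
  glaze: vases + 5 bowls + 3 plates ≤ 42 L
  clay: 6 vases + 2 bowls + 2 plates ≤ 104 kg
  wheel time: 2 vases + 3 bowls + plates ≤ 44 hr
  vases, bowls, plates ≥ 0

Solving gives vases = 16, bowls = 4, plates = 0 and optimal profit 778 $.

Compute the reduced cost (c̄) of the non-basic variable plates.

At the optimum: glaze uses 36 of 42 (slack = 6); clay uses 104 of 104 (binding); wheel time uses 44 of 44 (binding).
Since glaze is not tight, its dual is 0.
From A_Bᵀ y = c: 6·y_clay + 2·y_wheel time = 43; 2·y_clay + 3·y_wheel time = 22.5.
Solving: y_clay = 6, y_wheel time = 3.5.
Reduced cost of plates: c₃ − yᵀa₃ = 10 − (6·2 + 3.5·1) = 10 − 15.5 = -5.5.

-5.5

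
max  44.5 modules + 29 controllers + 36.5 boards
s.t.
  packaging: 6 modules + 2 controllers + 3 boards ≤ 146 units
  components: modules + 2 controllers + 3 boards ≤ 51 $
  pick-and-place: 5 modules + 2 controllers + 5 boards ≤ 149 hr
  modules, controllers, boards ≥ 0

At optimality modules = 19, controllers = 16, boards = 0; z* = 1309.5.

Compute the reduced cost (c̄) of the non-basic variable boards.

At the optimum: packaging uses 146 of 146 (binding); components uses 51 of 51 (binding); pick-and-place uses 127 of 149 (slack = 22).
By complementary slackness, y = 0 for the non-binding constraint.
The binding rows give the dual system: 6·y_packaging + 1·y_components = 44.5 and 2·y_packaging + 2·y_components = 29.
→ y_packaging = 6 and y_components = 8.5.
Reduced cost of boards: c₃ − yᵀa₃ = 36.5 − (6·3 + 8.5·3) = 36.5 − 43.5 = -7.

-7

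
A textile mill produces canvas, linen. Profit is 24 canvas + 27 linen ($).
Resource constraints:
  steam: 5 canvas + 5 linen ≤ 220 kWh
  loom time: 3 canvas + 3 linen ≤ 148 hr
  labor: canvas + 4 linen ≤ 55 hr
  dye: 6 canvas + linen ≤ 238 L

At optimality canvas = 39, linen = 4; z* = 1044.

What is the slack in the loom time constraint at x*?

loom time used = 3·39 + 3·4 = 129; slack = 148 − 129 = 19.

19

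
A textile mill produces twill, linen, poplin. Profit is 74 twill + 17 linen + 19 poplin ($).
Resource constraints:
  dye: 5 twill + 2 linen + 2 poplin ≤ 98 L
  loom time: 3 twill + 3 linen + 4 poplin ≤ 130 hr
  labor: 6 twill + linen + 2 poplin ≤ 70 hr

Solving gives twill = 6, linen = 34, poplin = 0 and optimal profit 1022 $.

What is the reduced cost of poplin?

-7

At the optimum: dye uses 98 of 98 (binding); loom time uses 120 of 130 (slack = 10); labor uses 70 of 70 (binding).
Since loom time is not tight, its dual is 0.
Dual feasibility on the basic columns requires 5·y_dye + 6·y_labor = 74, 2·y_dye + 1·y_labor = 17.
Solving: y_dye = 4, y_labor = 9.
Reduced cost of poplin: c₃ − yᵀa₃ = 19 − (4·2 + 9·2) = 19 − 26 = -7.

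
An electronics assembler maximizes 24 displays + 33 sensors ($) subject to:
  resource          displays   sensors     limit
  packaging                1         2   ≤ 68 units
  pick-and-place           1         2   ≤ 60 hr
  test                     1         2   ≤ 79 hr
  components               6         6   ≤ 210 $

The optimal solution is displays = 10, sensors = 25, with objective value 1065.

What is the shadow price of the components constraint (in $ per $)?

2.5

Binding: pick-and-place and components. Non-binding: packaging (8 unused), test (19 unused).
Slack constraints have shadow price 0 (complementary slackness).
From A_Bᵀ y = c: 1·y_pick-and-place + 6·y_components = 24; 2·y_pick-and-place + 6·y_components = 33.
Solving: y_pick-and-place = 9, y_components = 2.5.
Shadow price of components = 2.5.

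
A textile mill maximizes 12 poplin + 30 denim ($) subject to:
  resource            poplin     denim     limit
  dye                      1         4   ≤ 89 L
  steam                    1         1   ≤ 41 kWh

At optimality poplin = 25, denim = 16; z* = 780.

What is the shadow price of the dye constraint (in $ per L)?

Both dye and steam are binding at x*.
The binding rows give the dual system: 1·y_dye + 1·y_steam = 12 and 4·y_dye + 1·y_steam = 30.
This yields shadow prices y_dye = 6, y_steam = 6.
Shadow price of dye = 6.

6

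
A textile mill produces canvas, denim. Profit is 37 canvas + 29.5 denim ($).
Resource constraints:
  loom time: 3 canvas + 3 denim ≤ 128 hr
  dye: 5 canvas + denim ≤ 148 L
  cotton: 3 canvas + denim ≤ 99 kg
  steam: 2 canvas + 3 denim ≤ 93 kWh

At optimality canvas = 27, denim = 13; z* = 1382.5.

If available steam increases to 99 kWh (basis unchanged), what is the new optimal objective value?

1433.5

Binding: dye and steam. Non-binding: loom time (8 unused), cotton (5 unused).
By complementary slackness, y = 0 for the non-binding constraints.
The binding rows give the dual system: 5·y_dye + 2·y_steam = 37 and 1·y_dye + 3·y_steam = 29.5.
This yields shadow prices y_dye = 4, y_steam = 8.5.
Δz = y_steam·Δb = 8.5 × (6) = 51, so new z* = 1382.5 + 51 = 1433.5.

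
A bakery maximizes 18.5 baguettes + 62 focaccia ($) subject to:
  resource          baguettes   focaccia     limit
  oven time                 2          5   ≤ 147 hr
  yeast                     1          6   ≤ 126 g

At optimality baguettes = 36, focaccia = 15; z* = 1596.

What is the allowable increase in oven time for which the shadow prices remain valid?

105

Binding constraints: oven time, yeast. The basis is B = [[2,5],[1,6]] with det 7.
Per unit increase in oven time, x* moves by d = (0.8571, -0.1429).
The basis stays optimal until focaccia reaches 0; allowable increase = 105 hr.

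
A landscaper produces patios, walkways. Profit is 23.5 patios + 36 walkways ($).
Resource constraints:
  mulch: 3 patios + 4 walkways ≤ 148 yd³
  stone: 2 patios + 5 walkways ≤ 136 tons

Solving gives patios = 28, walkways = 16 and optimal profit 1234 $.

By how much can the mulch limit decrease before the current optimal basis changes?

39.2

Binding constraints: mulch, stone. The basis is B = [[3,4],[2,5]] with det 7.
Per unit decrease in mulch, x* moves by d = (-0.7143, 0.2857).
The basis stays optimal until patios reaches 0; allowable decrease = 39.2 yd³.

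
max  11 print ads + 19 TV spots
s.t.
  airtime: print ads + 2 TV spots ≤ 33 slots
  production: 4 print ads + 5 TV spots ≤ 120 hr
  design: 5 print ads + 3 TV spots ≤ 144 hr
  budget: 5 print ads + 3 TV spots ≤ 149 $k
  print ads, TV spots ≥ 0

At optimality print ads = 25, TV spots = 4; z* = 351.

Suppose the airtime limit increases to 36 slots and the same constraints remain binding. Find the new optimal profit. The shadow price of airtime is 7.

Δb = 3, so new z* = 351 + (7)·(3) = 351 + 21 = 372.

372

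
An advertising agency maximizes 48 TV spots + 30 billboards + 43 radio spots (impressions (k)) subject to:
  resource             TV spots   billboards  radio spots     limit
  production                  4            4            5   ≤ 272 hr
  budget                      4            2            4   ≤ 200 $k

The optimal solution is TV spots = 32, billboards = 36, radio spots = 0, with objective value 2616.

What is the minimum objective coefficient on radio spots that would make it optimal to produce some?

Both production and budget are binding at x*.
Dual feasibility on the basic columns requires 4·y_production + 4·y_budget = 48, 4·y_production + 2·y_budget = 30.
This yields shadow prices y_production = 3, y_budget = 9.
radio spots enters the basis when its profit ≥ yᵀa₃ = 3·5 + 9·4 = 51.

51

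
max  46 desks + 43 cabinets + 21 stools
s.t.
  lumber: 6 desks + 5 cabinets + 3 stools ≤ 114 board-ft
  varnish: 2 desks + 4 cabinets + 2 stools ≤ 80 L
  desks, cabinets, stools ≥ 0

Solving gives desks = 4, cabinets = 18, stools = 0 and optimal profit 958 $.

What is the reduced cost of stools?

-4

Both lumber and varnish are binding at x*.
Dual feasibility on the basic columns requires 6·y_lumber + 2·y_varnish = 46, 5·y_lumber + 4·y_varnish = 43.
This yields shadow prices y_lumber = 7, y_varnish = 2.
Reduced cost of stools: c₃ − yᵀa₃ = 21 − (7·3 + 2·2) = 21 − 25 = -4.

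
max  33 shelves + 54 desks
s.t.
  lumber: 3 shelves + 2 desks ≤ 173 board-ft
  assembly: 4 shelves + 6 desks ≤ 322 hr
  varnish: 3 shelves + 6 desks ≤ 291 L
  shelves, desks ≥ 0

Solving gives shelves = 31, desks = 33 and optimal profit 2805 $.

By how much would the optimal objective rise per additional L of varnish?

At the optimum: lumber uses 159 of 173 (slack = 14); assembly uses 322 of 322 (binding); varnish uses 291 of 291 (binding).
By complementary slackness, y = 0 for the non-binding constraint.
From A_Bᵀ y = c: 4·y_assembly + 3·y_varnish = 33; 6·y_assembly + 6·y_varnish = 54.
This yields shadow prices y_assembly = 6, y_varnish = 3.
Shadow price of varnish = 3.

3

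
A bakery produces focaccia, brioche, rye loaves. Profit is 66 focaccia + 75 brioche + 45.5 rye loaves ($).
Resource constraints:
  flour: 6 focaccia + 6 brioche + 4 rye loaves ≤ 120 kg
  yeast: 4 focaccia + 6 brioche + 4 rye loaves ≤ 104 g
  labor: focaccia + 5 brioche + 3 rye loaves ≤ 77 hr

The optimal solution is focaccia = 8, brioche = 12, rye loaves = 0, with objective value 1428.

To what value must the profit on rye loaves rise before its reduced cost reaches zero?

At the optimum: flour uses 120 of 120 (binding); yeast uses 104 of 104 (binding); labor uses 68 of 77 (slack = 9).
Slack constraints have shadow price 0 (complementary slackness).
From A_Bᵀ y = c: 6·y_flour + 4·y_yeast = 66; 6·y_flour + 6·y_yeast = 75.
Solving: y_flour = 8, y_yeast = 4.5.
rye loaves enters the basis when its profit ≥ yᵀa₃ = 8·4 + 4.5·4 = 50.

50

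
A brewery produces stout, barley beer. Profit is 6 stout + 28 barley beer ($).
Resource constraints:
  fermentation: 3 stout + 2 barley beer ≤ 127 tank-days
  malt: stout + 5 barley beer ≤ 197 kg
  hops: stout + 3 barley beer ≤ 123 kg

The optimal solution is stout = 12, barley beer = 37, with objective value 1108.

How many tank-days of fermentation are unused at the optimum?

17

fermentation used = 3·12 + 2·37 = 110; slack = 127 − 110 = 17.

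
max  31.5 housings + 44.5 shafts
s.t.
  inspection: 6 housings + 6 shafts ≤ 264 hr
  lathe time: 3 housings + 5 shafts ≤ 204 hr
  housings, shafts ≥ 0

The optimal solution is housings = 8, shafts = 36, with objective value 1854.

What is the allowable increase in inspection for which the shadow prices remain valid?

144

Binding constraints: inspection, lathe time. The basis is B = [[6,6],[3,5]] with det 12.
Per unit increase in inspection, x* moves by d = (0.4167, -0.25).
The basis stays optimal until shafts reaches 0; allowable increase = 144 hr.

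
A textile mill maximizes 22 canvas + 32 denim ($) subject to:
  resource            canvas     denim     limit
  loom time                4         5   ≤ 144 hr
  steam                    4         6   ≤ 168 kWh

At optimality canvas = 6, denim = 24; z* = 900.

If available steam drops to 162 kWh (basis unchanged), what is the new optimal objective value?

Check each constraint at x*: loom time 144/144 (tight); steam 168/168 (tight).
The binding rows give the dual system: 4·y_loom time + 4·y_steam = 22 and 5·y_loom time + 6·y_steam = 32.
This yields shadow prices y_loom time = 1, y_steam = 4.5.
Δz = y_steam·Δb = 4.5 × (-6) = -27, so new z* = 900 − 27 = 873.

873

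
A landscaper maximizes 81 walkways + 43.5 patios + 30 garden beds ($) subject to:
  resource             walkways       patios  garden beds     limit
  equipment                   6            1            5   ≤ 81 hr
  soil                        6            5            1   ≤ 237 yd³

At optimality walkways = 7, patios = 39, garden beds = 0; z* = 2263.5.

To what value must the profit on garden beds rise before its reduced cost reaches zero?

37.5

At the optimum: equipment uses 81 of 81 (binding); soil uses 237 of 237 (binding).
The binding rows give the dual system: 6·y_equipment + 6·y_soil = 81 and 1·y_equipment + 5·y_soil = 43.5.
Solving: y_equipment = 6, y_soil = 7.5.
garden beds enters the basis when its profit ≥ yᵀa₃ = 6·5 + 7.5·1 = 37.5.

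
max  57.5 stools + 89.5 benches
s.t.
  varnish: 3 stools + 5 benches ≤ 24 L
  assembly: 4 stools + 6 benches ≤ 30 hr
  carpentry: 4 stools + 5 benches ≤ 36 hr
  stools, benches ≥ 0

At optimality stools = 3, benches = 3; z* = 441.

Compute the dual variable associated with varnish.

Check each constraint at x*: varnish 24/24 (tight); assembly 30/30 (tight); carpentry 27/36 (slack 9).
Slack constraints have shadow price 0 (complementary slackness).
The binding rows give the dual system: 3·y_varnish + 4·y_assembly = 57.5 and 5·y_varnish + 6·y_assembly = 89.5.
Solving: y_varnish = 6.5, y_assembly = 9.5.
Shadow price of varnish = 6.5.

6.5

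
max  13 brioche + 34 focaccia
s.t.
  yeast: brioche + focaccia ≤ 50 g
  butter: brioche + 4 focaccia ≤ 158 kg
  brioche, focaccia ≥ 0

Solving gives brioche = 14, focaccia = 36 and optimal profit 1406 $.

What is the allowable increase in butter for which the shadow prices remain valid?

Binding constraints: yeast, butter. The basis is B = [[1,1],[1,4]] with det 3.
Per unit increase in butter, x* moves by d = (-0.3333, 0.3333).
The basis stays optimal until brioche reaches 0; allowable increase = 42 kg.

42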